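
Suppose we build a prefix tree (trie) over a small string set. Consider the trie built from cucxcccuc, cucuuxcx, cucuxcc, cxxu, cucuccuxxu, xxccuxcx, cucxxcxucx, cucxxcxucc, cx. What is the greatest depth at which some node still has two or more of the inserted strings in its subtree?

9

Look for the deepest trie node that still has at least two words in its subtree.
e.g. "cucxxcxucc" and "cucxxcxucx" share the prefix "cucxxcxuc" of length 9; no pair shares a longer one.
Longest shared-prefix length: 9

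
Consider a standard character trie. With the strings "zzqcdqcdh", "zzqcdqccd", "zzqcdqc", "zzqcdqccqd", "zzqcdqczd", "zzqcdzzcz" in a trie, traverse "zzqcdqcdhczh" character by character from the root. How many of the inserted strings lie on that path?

Check each prefix of "zzqcdqcdhczh" against the stored set — each match is an end-marker on the path.
Prefixes of the query that are stored words: "zzqcdqc", "zzqcdqcdh"
Count: 2

2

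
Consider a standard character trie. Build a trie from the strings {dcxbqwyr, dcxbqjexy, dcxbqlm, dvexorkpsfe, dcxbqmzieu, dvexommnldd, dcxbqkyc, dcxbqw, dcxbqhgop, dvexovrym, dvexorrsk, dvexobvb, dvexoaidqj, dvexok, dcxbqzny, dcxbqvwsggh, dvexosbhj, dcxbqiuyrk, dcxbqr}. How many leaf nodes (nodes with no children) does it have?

18

Leaves are exactly the stored words that no other stored word extends.
Those words: "dcxbqhgop", "dcxbqiuyrk", "dcxbqjexy", "dcxbqkyc", "dcxbqlm", "dcxbqmzieu", "dcxbqr", "dcxbqvwsggh", "dcxbqwyr", "dcxbqzny", "dvexoaidqj", "dvexobvb", "dvexok", "dvexommnldd", "dvexorkpsfe", "dvexorrsk", "dvexosbhj", "dvexovrym"
Leaf count: 18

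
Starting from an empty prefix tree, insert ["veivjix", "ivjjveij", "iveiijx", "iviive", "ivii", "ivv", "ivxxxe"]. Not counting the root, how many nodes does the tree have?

29

Insert word by word; a character creates a node only if that edge doesn't already exist:
  "veivjix" → 7 new (v, e, i, v, j, i, x)
  "ivjjveij" → 8 new (i, v, j, j, v, e, i, j)
  "iveiijx" → prefix "iv" already present; 5 new (e, i, i, j, x)
  "iviive" → prefix "iv" already present; 4 new (i, i, v, e)
  "ivii" → prefix "ivii" already present; 0 new (none)
  "ivv" → prefix "iv" already present; 1 new (v)
  "ivxxxe" → prefix "iv" already present; 4 new (x, x, x, e)
Total nodes = 7 + 8 + 5 + 4 + 0 + 1 + 4 = 29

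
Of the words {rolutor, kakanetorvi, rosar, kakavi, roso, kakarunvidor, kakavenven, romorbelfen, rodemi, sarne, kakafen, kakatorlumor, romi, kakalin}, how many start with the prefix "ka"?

7

Walk to "ka"; the words in its subtree are exactly those with that prefix.
Matches: "kakafen", "kakalin", "kakanetorvi", "kakarunvidor", "kakatorlumor", "kakavenven", "kakavi"
Count: 7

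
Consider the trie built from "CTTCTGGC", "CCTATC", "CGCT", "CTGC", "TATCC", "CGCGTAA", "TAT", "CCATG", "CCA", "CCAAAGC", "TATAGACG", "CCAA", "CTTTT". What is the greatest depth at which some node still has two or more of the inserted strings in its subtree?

4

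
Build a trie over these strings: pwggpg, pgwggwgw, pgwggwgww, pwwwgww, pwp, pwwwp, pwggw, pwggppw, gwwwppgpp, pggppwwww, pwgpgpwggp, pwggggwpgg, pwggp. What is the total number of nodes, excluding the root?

For each word, the new-node count is its length minus the longest prefix already in the trie:
  "pwggpg" → 6 new (p, w, g, g, p, g)
  "pgwggwgw" → prefix "p" already present; 7 new (g, w, g, g, w, g, w)
  "pgwggwgww" → prefix "pgwggwgw" already present; 1 new (w)
  "pwwwgww" → prefix "pw" already present; 5 new (w, w, g, w, w)
  "pwp" → prefix "pw" already present; 1 new (p)
  "pwwwp" → prefix "pwww" already present; 1 new (p)
  "pwggw" → prefix "pwgg" already present; 1 new (w)
  "pwggppw" → prefix "pwggp" already present; 2 new (p, w)
  "gwwwppgpp" → 9 new (g, w, w, w, p, p, g, p, p)
  "pggppwwww" → prefix "pg" already present; 7 new (g, p, p, w, w, w, w)
  "pwgpgpwggp" → prefix "pwg" already present; 7 new (p, g, p, w, g, g, p)
  "pwggggwpgg" → prefix "pwgg" already present; 6 new (g, g, w, p, g, g)
  "pwggp" → prefix "pwggp" already present; 0 new (none)
Total nodes = 6 + 7 + 1 + 5 + 1 + 1 + 1 + 2 + 9 + 7 + 7 + 6 + 0 = 53

53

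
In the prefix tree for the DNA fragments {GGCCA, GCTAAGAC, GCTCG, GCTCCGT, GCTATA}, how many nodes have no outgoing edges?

5

Leaves are exactly the stored words that no other stored word extends.
Those words: "GCTAAGAC", "GCTATA", "GCTCCGT", "GCTCG", "GGCCA"
Leaf count: 5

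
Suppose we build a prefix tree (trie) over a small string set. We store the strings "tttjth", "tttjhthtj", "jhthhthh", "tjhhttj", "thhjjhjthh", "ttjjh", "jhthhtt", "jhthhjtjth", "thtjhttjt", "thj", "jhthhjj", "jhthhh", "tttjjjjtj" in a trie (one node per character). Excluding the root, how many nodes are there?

58

Count nodes per top-level branch (shared prefixes stored once):
  'j'-branch (jhthhh, jhthhjj, jhthhjtjth, jhthhthh, jhthhtt): 16 nodes
  't'-branch (thhjjhjthh, thj, thtjhttjt, tjhhttj, ttjjh, tttjhthtj, tttjjjjtj, tttjth): 42 nodes
Sum: 58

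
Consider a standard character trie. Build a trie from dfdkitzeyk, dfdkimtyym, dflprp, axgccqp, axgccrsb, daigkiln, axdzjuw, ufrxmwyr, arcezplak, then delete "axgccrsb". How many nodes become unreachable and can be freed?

A node on "axgccrsb"'s path can go only if nothing else ends at it or branches off below it.
The suffix "rsb" (3 nodes) is used only by "axgccrsb"; the node for "axgcc" still has the child "q", so pruning stops there.
Nodes removed: 3

3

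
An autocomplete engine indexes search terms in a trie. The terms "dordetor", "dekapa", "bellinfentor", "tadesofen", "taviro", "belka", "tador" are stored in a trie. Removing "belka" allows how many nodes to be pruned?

2

Walk "belka" from the leaf back toward the root, removing each node that no remaining word uses.
The suffix "ka" (2 nodes) is used only by "belka"; the node for "bel" still has the child "l", so pruning stops there.
Nodes removed: 2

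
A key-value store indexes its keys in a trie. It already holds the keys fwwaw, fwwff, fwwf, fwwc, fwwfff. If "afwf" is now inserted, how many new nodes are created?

"afwf" shares no prefix with any stored word, so all 4 characters open new nodes.
4 − 0 = 4 new nodes.

4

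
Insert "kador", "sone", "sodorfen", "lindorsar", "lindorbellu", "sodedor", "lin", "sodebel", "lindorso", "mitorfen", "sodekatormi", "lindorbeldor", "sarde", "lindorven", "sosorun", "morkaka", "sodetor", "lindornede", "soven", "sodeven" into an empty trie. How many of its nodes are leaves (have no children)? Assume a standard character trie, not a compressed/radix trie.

Leaves are exactly the stored words that no other stored word extends.
Those words: "kador", "lindorbeldor", "lindorbellu", "lindornede", "lindorsar", "lindorso", "lindorven", "mitorfen", "morkaka", "sarde", "sodebel", "sodedor", "sodekatormi", "sodetor", "sodeven", "sodorfen", "sone", "sosorun", "soven"
Leaf count: 19

19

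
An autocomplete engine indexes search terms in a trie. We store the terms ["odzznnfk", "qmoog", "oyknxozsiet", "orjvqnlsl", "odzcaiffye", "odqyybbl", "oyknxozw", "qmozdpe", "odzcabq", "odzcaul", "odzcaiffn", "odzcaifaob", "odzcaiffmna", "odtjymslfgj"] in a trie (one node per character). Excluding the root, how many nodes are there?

For each word, the new-node count is its length minus the longest prefix already in the trie:
  "odzznnfk" → 8 new (o, d, z, z, n, n, f, k)
  "qmoog" → 5 new (q, m, o, o, g)
  "oyknxozsiet" → prefix "o" already present; 10 new (y, k, n, x, o, z, s, i, e, t)
  "orjvqnlsl" → prefix "o" already present; 8 new (r, j, v, q, n, l, s, l)
  "odzcaiffye" → prefix "odz" already present; 7 new (c, a, i, f, f, y, e)
  "odqyybbl" → prefix "od" already present; 6 new (q, y, y, b, b, l)
  "oyknxozw" → prefix "oyknxoz" already present; 1 new (w)
  "qmozdpe" → prefix "qmo" already present; 4 new (z, d, p, e)
  "odzcabq" → prefix "odzca" already present; 2 new (b, q)
  "odzcaul" → prefix "odzca" already present; 2 new (u, l)
  "odzcaiffn" → prefix "odzcaiff" already present; 1 new (n)
  "odzcaifaob" → prefix "odzcaif" already present; 3 new (a, o, b)
  "odzcaiffmna" → prefix "odzcaiff" already present; 3 new (m, n, a)
  "odtjymslfgj" → prefix "od" already present; 9 new (t, j, y, m, s, l, f, g, j)
Total nodes = 8 + 5 + 10 + 8 + 7 + 6 + 1 + 4 + 2 + 2 + 1 + 3 + 3 + 9 = 69

69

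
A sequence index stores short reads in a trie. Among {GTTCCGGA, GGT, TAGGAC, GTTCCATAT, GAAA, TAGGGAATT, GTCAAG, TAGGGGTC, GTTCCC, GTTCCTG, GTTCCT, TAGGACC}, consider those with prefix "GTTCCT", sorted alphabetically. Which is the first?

Filter for "GTTCCT…" and sort: "GTTCCT", "GTTCCTG"
The 1st is GTTCCT.

GTTCCT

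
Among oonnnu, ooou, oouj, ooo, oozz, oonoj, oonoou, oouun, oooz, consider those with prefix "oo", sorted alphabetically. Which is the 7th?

DFS of the "oo" subtree visits, in order: "oonnnu", "oonoj", "oonoou", "ooo", "ooou", "oooz", "oouj", "oouun", "oozz"
Position 7: oouj

oouj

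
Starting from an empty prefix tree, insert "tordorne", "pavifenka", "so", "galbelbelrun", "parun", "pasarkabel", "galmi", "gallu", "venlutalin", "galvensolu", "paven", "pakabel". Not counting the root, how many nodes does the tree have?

70

Insert word by word; a character creates a node only if that edge doesn't already exist:
  "tordorne" → 8 new (t, o, r, d, o, r, n, e)
  "pavifenka" → 9 new (p, a, v, i, f, e, n, k, a)
  "so" → 2 new (s, o)
  "galbelbelrun" → 12 new (g, a, l, b, e, l, b, e, l, r, u, n)
  "parun" → prefix "pa" already present; 3 new (r, u, n)
  "pasarkabel" → prefix "pa" already present; 8 new (s, a, r, k, a, b, e, l)
  "galmi" → prefix "gal" already present; 2 new (m, i)
  "gallu" → prefix "gal" already present; 2 new (l, u)
  "venlutalin" → 10 new (v, e, n, l, u, t, a, l, i, n)
  "galvensolu" → prefix "gal" already present; 7 new (v, e, n, s, o, l, u)
  "paven" → prefix "pav" already present; 2 new (e, n)
  "pakabel" → prefix "pa" already present; 5 new (k, a, b, e, l)
Total nodes = 8 + 9 + 2 + 12 + 3 + 8 + 2 + 2 + 10 + 7 + 2 + 5 = 70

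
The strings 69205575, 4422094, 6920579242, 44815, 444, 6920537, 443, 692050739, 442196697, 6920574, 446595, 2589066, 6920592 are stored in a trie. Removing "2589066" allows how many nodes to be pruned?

A node on "2589066"'s path can go only if nothing else ends at it or branches off below it.
No other word shares any prefix with "2589066", so all 7 of its nodes go.
Nodes removed: 7

7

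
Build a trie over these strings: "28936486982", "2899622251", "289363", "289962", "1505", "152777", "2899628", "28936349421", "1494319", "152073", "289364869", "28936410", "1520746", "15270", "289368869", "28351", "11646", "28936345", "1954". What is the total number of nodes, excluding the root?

62

Insert word by word; a character creates a node only if that edge doesn't already exist:
  "28936486982" → 11 new (2, 8, 9, 3, 6, 4, 8, 6, 9, 8, 2)
  "2899622251" → prefix "289" already present; 7 new (9, 6, 2, 2, 2, 5, 1)
  "289363" → prefix "28936" already present; 1 new (3)
  "289962" → prefix "289962" already present; 0 new (none)
  "1505" → 4 new (1, 5, 0, 5)
  "152777" → prefix "15" already present; 4 new (2, 7, 7, 7)
  "2899628" → prefix "289962" already present; 1 new (8)
  "28936349421" → prefix "289363" already present; 5 new (4, 9, 4, 2, 1)
  "1494319" → prefix "1" already present; 6 new (4, 9, 4, 3, 1, 9)
  "152073" → prefix "152" already present; 3 new (0, 7, 3)
  "289364869" → prefix "289364869" already present; 0 new (none)
  "28936410" → prefix "289364" already present; 2 new (1, 0)
  "1520746" → prefix "15207" already present; 2 new (4, 6)
  "15270" → prefix "1527" already present; 1 new (0)
  "289368869" → prefix "28936" already present; 4 new (8, 8, 6, 9)
  "28351" → prefix "28" already present; 3 new (3, 5, 1)
  "11646" → prefix "1" already present; 4 new (1, 6, 4, 6)
  "28936345" → prefix "2893634" already present; 1 new (5)
  "1954" → prefix "1" already present; 3 new (9, 5, 4)
Total nodes = 11 + 7 + 1 + 0 + 4 + 4 + 1 + 5 + 6 + 3 + 0 + 2 + 2 + 1 + 4 + 3 + 4 + 1 + 3 = 62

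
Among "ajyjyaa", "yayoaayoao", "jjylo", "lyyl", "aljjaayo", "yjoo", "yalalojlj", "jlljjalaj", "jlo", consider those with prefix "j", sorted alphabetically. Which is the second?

Words with prefix "j", in lexicographic order: "jjylo", "jlljjalaj", "jlo"
Position 2: jlljjalaj

jlljjalaj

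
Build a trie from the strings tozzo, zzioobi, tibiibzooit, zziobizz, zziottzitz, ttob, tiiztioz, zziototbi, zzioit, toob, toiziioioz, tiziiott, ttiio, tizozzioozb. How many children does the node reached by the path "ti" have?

3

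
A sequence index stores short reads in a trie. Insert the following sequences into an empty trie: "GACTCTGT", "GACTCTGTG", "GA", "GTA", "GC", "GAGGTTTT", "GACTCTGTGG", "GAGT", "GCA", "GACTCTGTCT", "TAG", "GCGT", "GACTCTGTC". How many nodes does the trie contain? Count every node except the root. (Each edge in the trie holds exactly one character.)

28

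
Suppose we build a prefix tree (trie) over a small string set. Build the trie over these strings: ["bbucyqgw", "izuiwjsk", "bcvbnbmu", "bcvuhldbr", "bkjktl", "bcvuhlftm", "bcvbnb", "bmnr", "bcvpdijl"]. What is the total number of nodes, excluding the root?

Insert word by word; a character creates a node only if that edge doesn't already exist:
  "bbucyqgw" → 8 new (b, b, u, c, y, q, g, w)
  "izuiwjsk" → 8 new (i, z, u, i, w, j, s, k)
  "bcvbnbmu" → prefix "b" already present; 7 new (c, v, b, n, b, m, u)
  "bcvuhldbr" → prefix "bcv" already present; 6 new (u, h, l, d, b, r)
  "bkjktl" → prefix "b" already present; 5 new (k, j, k, t, l)
  "bcvuhlftm" → prefix "bcvuhl" already present; 3 new (f, t, m)
  "bcvbnb" → prefix "bcvbnb" already present; 0 new (none)
  "bmnr" → prefix "b" already present; 3 new (m, n, r)
  "bcvpdijl" → prefix "bcv" already present; 5 new (p, d, i, j, l)
Total nodes = 8 + 8 + 7 + 6 + 5 + 3 + 0 + 3 + 5 = 45

45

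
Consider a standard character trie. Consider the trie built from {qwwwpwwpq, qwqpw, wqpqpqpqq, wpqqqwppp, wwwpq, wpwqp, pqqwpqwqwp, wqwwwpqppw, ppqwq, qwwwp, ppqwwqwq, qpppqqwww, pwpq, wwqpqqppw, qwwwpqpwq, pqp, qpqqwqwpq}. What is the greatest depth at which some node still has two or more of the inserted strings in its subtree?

Look for the deepest trie node that still has at least two words in its subtree.
e.g. "qwwwp" and "qwwwpqpwq" share the prefix "qwwwp" of length 5; no pair shares a longer one.
Longest shared-prefix length: 5

5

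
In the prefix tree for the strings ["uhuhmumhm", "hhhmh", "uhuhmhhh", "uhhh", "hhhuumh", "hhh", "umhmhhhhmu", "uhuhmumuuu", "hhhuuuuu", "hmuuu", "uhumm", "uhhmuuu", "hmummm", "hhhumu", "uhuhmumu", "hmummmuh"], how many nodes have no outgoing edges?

13

Leaves are exactly the stored words that no other stored word extends.
Those words: "hhhmh", "hhhumu", "hhhuumh", "hhhuuuuu", "hmummmuh", "hmuuu", "uhhh", "uhhmuuu", "uhuhmhhh", "uhuhmumhm", "uhuhmumuuu", "uhumm", "umhmhhhhmu"
Leaf count: 13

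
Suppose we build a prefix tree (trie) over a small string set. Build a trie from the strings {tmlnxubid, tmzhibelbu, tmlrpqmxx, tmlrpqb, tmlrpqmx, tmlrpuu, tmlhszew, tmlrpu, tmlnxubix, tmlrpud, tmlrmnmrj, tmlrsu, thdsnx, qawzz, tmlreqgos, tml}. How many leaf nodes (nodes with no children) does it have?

13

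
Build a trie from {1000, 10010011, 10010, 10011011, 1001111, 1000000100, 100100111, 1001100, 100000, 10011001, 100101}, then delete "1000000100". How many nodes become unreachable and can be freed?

4

Walk "1000000100" from the leaf back toward the root, removing each node that no remaining word uses.
The suffix "0100" (4 nodes) is used only by "1000000100"; "100000" is itself a stored word, so pruning stops there.
Nodes removed: 4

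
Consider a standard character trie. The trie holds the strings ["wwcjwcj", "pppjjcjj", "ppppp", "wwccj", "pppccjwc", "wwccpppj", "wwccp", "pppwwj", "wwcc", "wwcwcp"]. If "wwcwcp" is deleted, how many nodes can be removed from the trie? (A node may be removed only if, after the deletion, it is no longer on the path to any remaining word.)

3

After clearing the end-marker at "wwcwcp", prune upward until reaching a node still needed by another word.
The suffix "wcp" (3 nodes) is used only by "wwcwcp"; the node for "wwc" still has the child "j", so pruning stops there.
Nodes removed: 3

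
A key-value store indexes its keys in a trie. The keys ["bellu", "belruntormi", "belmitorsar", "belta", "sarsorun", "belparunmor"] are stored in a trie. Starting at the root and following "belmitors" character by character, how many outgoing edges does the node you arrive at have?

1

Follow the path "belmitors" to its node, then look at its outgoing edges.
Distinct next characters after "belmitors": a.
That node has 1 child edge.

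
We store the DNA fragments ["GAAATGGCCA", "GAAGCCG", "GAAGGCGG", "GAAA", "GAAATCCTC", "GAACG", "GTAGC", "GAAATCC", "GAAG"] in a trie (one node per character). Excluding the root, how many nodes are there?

Insert word by word; a character creates a node only if that edge doesn't already exist:
  "GAAATGGCCA" → 10 new (G, A, A, A, T, G, G, C, C, A)
  "GAAGCCG" → prefix "GAA" already present; 4 new (G, C, C, G)
  "GAAGGCGG" → prefix "GAAG" already present; 4 new (G, C, G, G)
  "GAAA" → prefix "GAAA" already present; 0 new (none)
  "GAAATCCTC" → prefix "GAAAT" already present; 4 new (C, C, T, C)
  "GAACG" → prefix "GAA" already present; 2 new (C, G)
  "GTAGC" → prefix "G" already present; 4 new (T, A, G, C)
  "GAAATCC" → prefix "GAAATCC" already present; 0 new (none)
  "GAAG" → prefix "GAAG" already present; 0 new (none)
Total nodes = 10 + 4 + 4 + 0 + 4 + 2 + 4 + 0 + 0 = 28

28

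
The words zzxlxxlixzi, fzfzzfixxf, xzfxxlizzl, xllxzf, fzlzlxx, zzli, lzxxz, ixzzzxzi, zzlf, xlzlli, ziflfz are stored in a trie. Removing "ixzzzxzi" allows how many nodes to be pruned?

After clearing the end-marker at "ixzzzxzi", prune upward until reaching a node still needed by another word.
No other word shares any prefix with "ixzzzxzi", so all 8 of its nodes go.
Nodes removed: 8

8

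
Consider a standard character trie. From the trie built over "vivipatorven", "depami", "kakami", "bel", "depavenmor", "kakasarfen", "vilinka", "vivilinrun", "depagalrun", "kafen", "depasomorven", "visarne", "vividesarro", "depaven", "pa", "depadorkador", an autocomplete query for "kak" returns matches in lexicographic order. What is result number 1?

kakami

Filter for "kak…" and sort: "kakami", "kakasarfen"
Position 1: kakami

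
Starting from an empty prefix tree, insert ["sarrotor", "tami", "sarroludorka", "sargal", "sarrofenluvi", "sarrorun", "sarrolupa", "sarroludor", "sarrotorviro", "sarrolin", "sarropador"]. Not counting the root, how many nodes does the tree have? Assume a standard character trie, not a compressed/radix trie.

Count nodes per top-level branch (shared prefixes stored once):
  's'-branch (sargal, sarrofenluvi, sarrolin, sarroludor, sarroludorka, sarrolupa, sarropador, sarrorun, sarrotor, sarrotorviro): 41 nodes
  't'-branch (tami): 4 nodes
Sum: 45

45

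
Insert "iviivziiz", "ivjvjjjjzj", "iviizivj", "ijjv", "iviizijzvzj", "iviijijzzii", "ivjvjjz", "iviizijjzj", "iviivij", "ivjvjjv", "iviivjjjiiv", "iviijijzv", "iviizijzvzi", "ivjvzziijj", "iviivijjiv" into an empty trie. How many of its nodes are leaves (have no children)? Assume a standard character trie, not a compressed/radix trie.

Leaves are exactly the stored words that no other stored word extends.
Those words: "ijjv", "iviijijzv", "iviijijzzii", "iviivijjiv", "iviivjjjiiv", "iviivziiz", "iviizijjzj", "iviizijzvzi", "iviizijzvzj", "iviizivj", "ivjvjjjjzj", "ivjvjjv", "ivjvjjz", "ivjvzziijj"
Leaf count: 14

14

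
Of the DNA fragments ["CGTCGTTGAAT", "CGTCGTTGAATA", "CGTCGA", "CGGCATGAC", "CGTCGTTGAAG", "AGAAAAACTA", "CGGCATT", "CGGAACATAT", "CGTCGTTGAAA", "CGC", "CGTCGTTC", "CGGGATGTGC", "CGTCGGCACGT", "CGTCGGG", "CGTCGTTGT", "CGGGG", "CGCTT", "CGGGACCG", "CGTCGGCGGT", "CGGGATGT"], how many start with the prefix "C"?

Walk to "C"; the words in its subtree are exactly those with that prefix.
Matches: "CGC", "CGCTT", "CGGAACATAT", "CGGCATGAC", "CGGCATT", "CGGGACCG", "CGGGATGT", "CGGGATGTGC", "CGGGG", "CGTCGA", "CGTCGGCACGT", "CGTCGGCGGT", "CGTCGGG", "CGTCGTTC", "CGTCGTTGAAA", "CGTCGTTGAAG", "CGTCGTTGAAT", "CGTCGTTGAATA", "CGTCGTTGT"
Count: 19

19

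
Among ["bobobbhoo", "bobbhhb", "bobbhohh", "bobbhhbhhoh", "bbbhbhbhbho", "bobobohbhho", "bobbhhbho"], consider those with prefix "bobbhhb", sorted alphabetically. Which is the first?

DFS of the "bobbhhb" subtree visits, in order: "bobbhhb", "bobbhhbhhoh", "bobbhhbho"
The 1st is bobbhhb.

bobbhhb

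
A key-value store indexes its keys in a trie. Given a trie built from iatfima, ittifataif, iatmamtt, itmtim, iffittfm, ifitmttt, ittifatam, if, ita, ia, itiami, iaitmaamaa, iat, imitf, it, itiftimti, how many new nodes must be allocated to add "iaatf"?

3

The longest prefix of "iaatf" already in the trie is "ia" (length 2).
So 5 − 2 = 3 new nodes.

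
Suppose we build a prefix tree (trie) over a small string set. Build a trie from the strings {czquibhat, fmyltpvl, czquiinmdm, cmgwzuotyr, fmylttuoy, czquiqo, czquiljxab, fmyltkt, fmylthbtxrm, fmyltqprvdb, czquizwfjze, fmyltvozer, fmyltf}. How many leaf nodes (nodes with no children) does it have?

13

A leaf is a node with no children — equivalently, the end of a word that is not a proper prefix of any other stored word.
Those words: "cmgwzuotyr", "czquibhat", "czquiinmdm", "czquiljxab", "czquiqo", "czquizwfjze", "fmyltf", "fmylthbtxrm", "fmyltkt", "fmyltpvl", "fmyltqprvdb", "fmylttuoy", "fmyltvozer"
Leaf count: 13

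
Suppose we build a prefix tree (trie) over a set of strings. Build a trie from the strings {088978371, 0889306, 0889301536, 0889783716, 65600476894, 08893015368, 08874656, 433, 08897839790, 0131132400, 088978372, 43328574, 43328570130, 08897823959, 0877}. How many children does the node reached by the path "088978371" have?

Walk "088978371" from the root, arriving at one node.
Distinct next characters after "088978371": 6.
That node has 1 child edge.

1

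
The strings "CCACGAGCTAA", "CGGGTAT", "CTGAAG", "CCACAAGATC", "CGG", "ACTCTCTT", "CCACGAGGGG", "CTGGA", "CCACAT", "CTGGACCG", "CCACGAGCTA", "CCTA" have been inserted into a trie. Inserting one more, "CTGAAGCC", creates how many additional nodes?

"CTGAAG" is already a path in the trie; the remaining "CC" must be added.
Each of the 2 remaining characters creates one node.

2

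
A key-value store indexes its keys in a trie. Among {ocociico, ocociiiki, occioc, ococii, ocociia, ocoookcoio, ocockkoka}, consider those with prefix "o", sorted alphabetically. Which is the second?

Words with prefix "o", in lexicographic order: "occioc", "ococii", "ocociia", "ocociico", "ocociiiki", "ocockkoka", "ocoookcoio"
The 2nd is ococii.

ococii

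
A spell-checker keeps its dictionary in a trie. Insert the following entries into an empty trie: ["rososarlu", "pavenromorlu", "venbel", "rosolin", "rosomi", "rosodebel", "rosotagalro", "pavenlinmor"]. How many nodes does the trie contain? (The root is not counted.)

For each word, the new-node count is its length minus the longest prefix already in the trie:
  "rososarlu" → 9 new (r, o, s, o, s, a, r, l, u)
  "pavenromorlu" → 12 new (p, a, v, e, n, r, o, m, o, r, l, u)
  "venbel" → 6 new (v, e, n, b, e, l)
  "rosolin" → prefix "roso" already present; 3 new (l, i, n)
  "rosomi" → prefix "roso" already present; 2 new (m, i)
  "rosodebel" → prefix "roso" already present; 5 new (d, e, b, e, l)
  "rosotagalro" → prefix "roso" already present; 7 new (t, a, g, a, l, r, o)
  "pavenlinmor" → prefix "paven" already present; 6 new (l, i, n, m, o, r)
Total nodes = 9 + 12 + 6 + 3 + 2 + 5 + 7 + 6 = 50

50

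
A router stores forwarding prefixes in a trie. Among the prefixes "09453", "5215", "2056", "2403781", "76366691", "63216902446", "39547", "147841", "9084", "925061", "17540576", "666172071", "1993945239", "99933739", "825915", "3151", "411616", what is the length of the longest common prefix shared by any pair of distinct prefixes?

1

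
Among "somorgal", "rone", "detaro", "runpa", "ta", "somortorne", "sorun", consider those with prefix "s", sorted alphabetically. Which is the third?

sorun

Words with prefix "s", in lexicographic order: "somorgal", "somortorne", "sorun"
The 3rd is sorun.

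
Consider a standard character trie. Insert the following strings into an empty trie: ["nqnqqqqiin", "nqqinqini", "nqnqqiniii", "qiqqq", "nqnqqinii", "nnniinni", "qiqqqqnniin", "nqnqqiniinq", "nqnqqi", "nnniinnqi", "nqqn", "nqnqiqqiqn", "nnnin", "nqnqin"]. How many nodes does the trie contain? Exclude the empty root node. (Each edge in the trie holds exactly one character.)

53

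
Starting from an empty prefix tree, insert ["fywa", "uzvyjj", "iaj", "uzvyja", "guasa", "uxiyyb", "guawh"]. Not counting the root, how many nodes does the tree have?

For each word, the new-node count is its length minus the longest prefix already in the trie:
  "fywa" → 4 new (f, y, w, a)
  "uzvyjj" → 6 new (u, z, v, y, j, j)
  "iaj" → 3 new (i, a, j)
  "uzvyja" → prefix "uzvyj" already present; 1 new (a)
  "guasa" → 5 new (g, u, a, s, a)
  "uxiyyb" → prefix "u" already present; 5 new (x, i, y, y, b)
  "guawh" → prefix "gua" already present; 2 new (w, h)
Total nodes = 4 + 6 + 3 + 1 + 5 + 5 + 2 = 26

26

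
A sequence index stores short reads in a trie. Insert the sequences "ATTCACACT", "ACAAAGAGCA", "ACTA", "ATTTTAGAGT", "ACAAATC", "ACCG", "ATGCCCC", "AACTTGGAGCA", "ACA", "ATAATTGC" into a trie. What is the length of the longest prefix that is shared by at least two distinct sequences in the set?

Equivalently: take the maximum, over all pairs, of their longest common prefix length.
"ACAAAGAGCA" and "ACAAATC" agree on "ACAAA" (5 characters) before diverging; nothing deeper is shared.
Longest shared-prefix length: 5

5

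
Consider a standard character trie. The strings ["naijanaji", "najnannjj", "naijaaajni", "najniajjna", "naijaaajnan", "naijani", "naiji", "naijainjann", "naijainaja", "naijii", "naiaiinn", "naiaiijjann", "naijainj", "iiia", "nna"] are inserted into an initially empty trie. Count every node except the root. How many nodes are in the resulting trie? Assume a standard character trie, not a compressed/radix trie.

57

Insert word by word; a character creates a node only if that edge doesn't already exist:
  "naijanaji" → 9 new (n, a, i, j, a, n, a, j, i)
  "najnannjj" → prefix "na" already present; 7 new (j, n, a, n, n, j, j)
  "naijaaajni" → prefix "naija" already present; 5 new (a, a, j, n, i)
  "najniajjna" → prefix "najn" already present; 6 new (i, a, j, j, n, a)
  "naijaaajnan" → prefix "naijaaajn" already present; 2 new (a, n)
  "naijani" → prefix "naijan" already present; 1 new (i)
  "naiji" → prefix "naij" already present; 1 new (i)
  "naijainjann" → prefix "naija" already present; 6 new (i, n, j, a, n, n)
  "naijainaja" → prefix "naijain" already present; 3 new (a, j, a)
  "naijii" → prefix "naiji" already present; 1 new (i)
  "naiaiinn" → prefix "nai" already present; 5 new (a, i, i, n, n)
  "naiaiijjann" → prefix "naiaii" already present; 5 new (j, j, a, n, n)
  "naijainj" → prefix "naijainj" already present; 0 new (none)
  "iiia" → 4 new (i, i, i, a)
  "nna" → prefix "n" already present; 2 new (n, a)
Total nodes = 9 + 7 + 5 + 6 + 2 + 1 + 1 + 6 + 3 + 1 + 5 + 5 + 0 + 4 + 2 = 57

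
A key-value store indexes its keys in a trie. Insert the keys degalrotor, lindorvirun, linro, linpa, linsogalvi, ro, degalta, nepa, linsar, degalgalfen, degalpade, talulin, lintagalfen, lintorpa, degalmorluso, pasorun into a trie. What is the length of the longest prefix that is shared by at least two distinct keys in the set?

5

Look for the deepest trie node that still has at least two words in its subtree.
"degalgalfen" and "degalmorluso" agree on "degal" (5 characters) before diverging; nothing deeper is shared.
Longest shared-prefix length: 5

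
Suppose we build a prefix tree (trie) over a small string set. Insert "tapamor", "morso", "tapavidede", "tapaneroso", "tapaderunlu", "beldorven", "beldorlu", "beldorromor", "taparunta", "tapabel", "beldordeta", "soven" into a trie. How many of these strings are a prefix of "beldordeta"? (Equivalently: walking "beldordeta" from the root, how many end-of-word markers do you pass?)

1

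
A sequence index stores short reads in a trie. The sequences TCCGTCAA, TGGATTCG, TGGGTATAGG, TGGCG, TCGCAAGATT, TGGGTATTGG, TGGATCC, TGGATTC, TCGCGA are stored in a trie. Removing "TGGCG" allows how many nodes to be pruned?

A node on "TGGCG"'s path can go only if nothing else ends at it or branches off below it.
The suffix "CG" (2 nodes) is used only by "TGGCG"; the node for "TGG" still has the child "A", so pruning stops there.
Nodes removed: 2

2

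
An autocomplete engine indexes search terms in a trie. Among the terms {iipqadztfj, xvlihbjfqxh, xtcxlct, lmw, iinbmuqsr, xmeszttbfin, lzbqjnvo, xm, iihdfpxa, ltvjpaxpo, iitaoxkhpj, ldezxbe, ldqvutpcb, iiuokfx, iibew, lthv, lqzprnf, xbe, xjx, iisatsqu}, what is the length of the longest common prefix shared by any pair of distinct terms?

Equivalently: take the maximum, over all pairs, of their longest common prefix length.
"iibew" and "iihdfpxa" agree on "ii" (2 characters) before diverging; nothing deeper is shared.
Longest shared-prefix length: 2

2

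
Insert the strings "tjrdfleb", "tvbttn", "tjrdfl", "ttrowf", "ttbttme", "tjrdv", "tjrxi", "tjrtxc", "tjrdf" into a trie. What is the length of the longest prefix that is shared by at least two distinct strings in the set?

The deepest shared node is where two words last agree before diverging.
e.g. "tjrdfl" and "tjrdfleb" share the prefix "tjrdfl" of length 6; no pair shares a longer one.
Longest shared-prefix length: 6

6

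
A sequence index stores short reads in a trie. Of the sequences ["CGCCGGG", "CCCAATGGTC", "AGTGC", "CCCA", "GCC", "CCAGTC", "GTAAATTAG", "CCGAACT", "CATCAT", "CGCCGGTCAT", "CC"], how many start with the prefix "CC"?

5

Traverse to the node for "CC", then collect every word in that subtree.
Words under "CC": CC, CCAGTC, CCCA, CCCAATGGTC, CCGAACT
Count: 5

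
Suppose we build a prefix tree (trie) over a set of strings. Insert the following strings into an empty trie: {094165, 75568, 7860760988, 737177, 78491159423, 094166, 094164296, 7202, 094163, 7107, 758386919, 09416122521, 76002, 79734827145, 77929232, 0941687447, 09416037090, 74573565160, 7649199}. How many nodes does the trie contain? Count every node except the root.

106

Insert word by word; a character creates a node only if that edge doesn't already exist:
  "094165" → 6 new (0, 9, 4, 1, 6, 5)
  "75568" → 5 new (7, 5, 5, 6, 8)
  "7860760988" → prefix "7" already present; 9 new (8, 6, 0, 7, 6, 0, 9, 8, 8)
  "737177" → prefix "7" already present; 5 new (3, 7, 1, 7, 7)
  "78491159423" → prefix "78" already present; 9 new (4, 9, 1, 1, 5, 9, 4, 2, 3)
  "094166" → prefix "09416" already present; 1 new (6)
  "094164296" → prefix "09416" already present; 4 new (4, 2, 9, 6)
  "7202" → prefix "7" already present; 3 new (2, 0, 2)
  "094163" → prefix "09416" already present; 1 new (3)
  "7107" → prefix "7" already present; 3 new (1, 0, 7)
  "758386919" → prefix "75" already present; 7 new (8, 3, 8, 6, 9, 1, 9)
  "09416122521" → prefix "09416" already present; 6 new (1, 2, 2, 5, 2, 1)
  "76002" → prefix "7" already present; 4 new (6, 0, 0, 2)
  "79734827145" → prefix "7" already present; 10 new (9, 7, 3, 4, 8, 2, 7, 1, 4, 5)
  "77929232" → prefix "7" already present; 7 new (7, 9, 2, 9, 2, 3, 2)
  "0941687447" → prefix "09416" already present; 5 new (8, 7, 4, 4, 7)
  "09416037090" → prefix "09416" already present; 6 new (0, 3, 7, 0, 9, 0)
  "74573565160" → prefix "7" already present; 10 new (4, 5, 7, 3, 5, 6, 5, 1, 6, 0)
  "7649199" → prefix "76" already present; 5 new (4, 9, 1, 9, 9)
Total nodes = 6 + 5 + 9 + 5 + 9 + 1 + 4 + 3 + 1 + 3 + 7 + 6 + 4 + 10 + 7 + 5 + 6 + 10 + 5 = 106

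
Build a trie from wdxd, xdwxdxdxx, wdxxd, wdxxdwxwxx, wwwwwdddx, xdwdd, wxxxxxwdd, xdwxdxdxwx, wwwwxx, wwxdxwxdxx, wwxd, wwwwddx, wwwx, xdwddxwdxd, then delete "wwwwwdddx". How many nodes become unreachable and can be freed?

A node on "wwwwwdddx"'s path can go only if nothing else ends at it or branches off below it.
The suffix "wdddx" (5 nodes) is used only by "wwwwwdddx"; the node for "wwww" still has the child "x", so pruning stops there.
Nodes removed: 5

5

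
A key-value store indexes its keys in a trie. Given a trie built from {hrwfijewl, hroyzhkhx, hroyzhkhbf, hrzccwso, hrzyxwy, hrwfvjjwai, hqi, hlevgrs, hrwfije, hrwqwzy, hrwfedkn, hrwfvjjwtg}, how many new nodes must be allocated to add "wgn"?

"wgn" shares no prefix with any stored word, so all 3 characters open new nodes.
3 − 0 = 3 new nodes.

3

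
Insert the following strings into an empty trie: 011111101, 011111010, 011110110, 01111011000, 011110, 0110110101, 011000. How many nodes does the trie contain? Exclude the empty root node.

For each word, the new-node count is its length minus the longest prefix already in the trie:
  "011111101" → 9 new (0, 1, 1, 1, 1, 1, 1, 0, 1)
  "011111010" → prefix "011111" already present; 3 new (0, 1, 0)
  "011110110" → prefix "01111" already present; 4 new (0, 1, 1, 0)
  "01111011000" → prefix "011110110" already present; 2 new (0, 0)
  "011110" → prefix "011110" already present; 0 new (none)
  "0110110101" → prefix "011" already present; 7 new (0, 1, 1, 0, 1, 0, 1)
  "011000" → prefix "0110" already present; 2 new (0, 0)
Total nodes = 9 + 3 + 4 + 2 + 0 + 7 + 2 = 27

27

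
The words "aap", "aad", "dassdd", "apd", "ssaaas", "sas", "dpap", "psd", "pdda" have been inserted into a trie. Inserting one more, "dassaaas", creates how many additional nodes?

4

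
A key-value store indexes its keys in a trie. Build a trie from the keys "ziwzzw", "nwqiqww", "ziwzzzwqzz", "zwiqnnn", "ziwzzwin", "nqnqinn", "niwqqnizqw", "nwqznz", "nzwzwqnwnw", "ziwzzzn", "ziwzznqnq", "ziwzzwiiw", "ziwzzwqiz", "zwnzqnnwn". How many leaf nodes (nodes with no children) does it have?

13

Leaves are exactly the stored words that no other stored word extends.
Those words: "niwqqnizqw", "nqnqinn", "nwqiqww", "nwqznz", "nzwzwqnwnw", "ziwzznqnq", "ziwzzwiiw", "ziwzzwin", "ziwzzwqiz", "ziwzzzn", "ziwzzzwqzz", "zwiqnnn", "zwnzqnnwn"
Leaf count: 13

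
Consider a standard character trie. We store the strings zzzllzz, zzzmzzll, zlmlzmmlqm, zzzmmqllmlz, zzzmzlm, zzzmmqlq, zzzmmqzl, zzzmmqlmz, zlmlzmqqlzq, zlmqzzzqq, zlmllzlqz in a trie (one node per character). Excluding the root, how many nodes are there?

51

Count nodes per top-level branch (shared prefixes stored once):
  'z'-branch (zlmllzlqz, zlmlzmmlqm, zlmlzmqqlzq, zlmqzzzqq, zzzllzz, zzzmmqllmlz, zzzmmqlmz, zzzmmqlq, zzzmmqzl, zzzmzlm, zzzmzzll): 51 nodes
Sum: 51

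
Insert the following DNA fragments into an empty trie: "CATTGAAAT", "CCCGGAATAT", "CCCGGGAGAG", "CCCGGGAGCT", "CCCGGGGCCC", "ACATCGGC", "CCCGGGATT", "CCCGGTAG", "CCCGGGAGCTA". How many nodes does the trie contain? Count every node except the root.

43

Count nodes per top-level branch (shared prefixes stored once):
  'A'-branch (ACATCGGC): 8 nodes
  'C'-branch (CATTGAAAT, CCCGGAATAT, CCCGGGAGAG, CCCGGGAGCT, CCCGGGAGCTA, CCCGGGATT, CCCGGGGCCC, CCCGGTAG): 35 nodes
Sum: 43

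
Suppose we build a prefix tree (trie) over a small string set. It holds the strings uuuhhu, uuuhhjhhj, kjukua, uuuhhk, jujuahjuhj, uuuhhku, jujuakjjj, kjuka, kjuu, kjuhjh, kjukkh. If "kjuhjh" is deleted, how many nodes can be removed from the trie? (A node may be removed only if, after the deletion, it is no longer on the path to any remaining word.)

3

Walk "kjuhjh" from the leaf back toward the root, removing each node that no remaining word uses.
The suffix "hjh" (3 nodes) is used only by "kjuhjh"; the node for "kju" still has the child "k", so pruning stops there.
Nodes removed: 3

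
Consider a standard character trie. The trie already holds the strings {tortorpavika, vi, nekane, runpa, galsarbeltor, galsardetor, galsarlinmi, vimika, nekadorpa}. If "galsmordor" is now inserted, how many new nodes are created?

6

The longest prefix of "galsmordor" already in the trie is "gals" (length 4).
So 10 − 4 = 6 new nodes.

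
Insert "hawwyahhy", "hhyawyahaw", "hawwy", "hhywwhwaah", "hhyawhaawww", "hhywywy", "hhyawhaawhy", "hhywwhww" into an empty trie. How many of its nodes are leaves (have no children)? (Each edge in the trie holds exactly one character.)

7

Leaves are exactly the stored words that no other stored word extends.
Those words: "hawwyahhy", "hhyawhaawhy", "hhyawhaawww", "hhyawyahaw", "hhywwhwaah", "hhywwhww", "hhywywy"
Leaf count: 7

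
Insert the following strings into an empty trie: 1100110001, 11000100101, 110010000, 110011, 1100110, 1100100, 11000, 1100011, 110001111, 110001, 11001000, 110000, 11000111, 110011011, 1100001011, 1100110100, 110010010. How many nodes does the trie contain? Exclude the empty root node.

35

Trace insertions, counting only characters that open a new branch:
  "1100110001" → 10 new (1, 1, 0, 0, 1, 1, 0, 0, 0, 1)
  "11000100101" → prefix "1100" already present; 7 new (0, 1, 0, 0, 1, 0, 1)
  "110010000" → prefix "11001" already present; 4 new (0, 0, 0, 0)
  "110011" → prefix "110011" already present; 0 new (none)
  "1100110" → prefix "1100110" already present; 0 new (none)
  "1100100" → prefix "1100100" already present; 0 new (none)
  "11000" → prefix "11000" already present; 0 new (none)
  "1100011" → prefix "110001" already present; 1 new (1)
  "110001111" → prefix "1100011" already present; 2 new (1, 1)
  "110001" → prefix "110001" already present; 0 new (none)
  "11001000" → prefix "11001000" already present; 0 new (none)
  "110000" → prefix "11000" already present; 1 new (0)
  "11000111" → prefix "11000111" already present; 0 new (none)
  "110011011" → prefix "1100110" already present; 2 new (1, 1)
  "1100001011" → prefix "110000" already present; 4 new (1, 0, 1, 1)
  "1100110100" → prefix "11001101" already present; 2 new (0, 0)
  "110010010" → prefix "1100100" already present; 2 new (1, 0)
Total nodes = 10 + 7 + 4 + 0 + 0 + 0 + 0 + 1 + 2 + 0 + 0 + 1 + 0 + 2 + 4 + 2 + 2 = 35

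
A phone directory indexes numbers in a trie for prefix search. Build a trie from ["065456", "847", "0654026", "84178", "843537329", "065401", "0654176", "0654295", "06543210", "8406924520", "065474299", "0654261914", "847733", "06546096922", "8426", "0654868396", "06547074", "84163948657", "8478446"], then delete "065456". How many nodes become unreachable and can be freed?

Walk "065456" from the leaf back toward the root, removing each node that no remaining word uses.
The suffix "56" (2 nodes) is used only by "065456"; the node for "0654" still has the child "0", so pruning stops there.
Nodes removed: 2

2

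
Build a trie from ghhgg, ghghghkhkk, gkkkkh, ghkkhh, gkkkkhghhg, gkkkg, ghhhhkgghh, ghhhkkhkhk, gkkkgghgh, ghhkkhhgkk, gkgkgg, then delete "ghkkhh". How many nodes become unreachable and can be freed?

After clearing the end-marker at "ghkkhh", prune upward until reaching a node still needed by another word.
The suffix "kkhh" (4 nodes) is used only by "ghkkhh"; the node for "gh" still has the child "h", so pruning stops there.
Nodes removed: 4

4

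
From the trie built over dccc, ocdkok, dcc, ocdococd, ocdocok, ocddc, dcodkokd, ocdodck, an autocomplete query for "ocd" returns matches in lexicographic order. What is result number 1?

DFS of the "ocd" subtree visits, in order: "ocddc", "ocdkok", "ocdococd", "ocdocok", "ocdodck"
Position 1: ocddc

ocddc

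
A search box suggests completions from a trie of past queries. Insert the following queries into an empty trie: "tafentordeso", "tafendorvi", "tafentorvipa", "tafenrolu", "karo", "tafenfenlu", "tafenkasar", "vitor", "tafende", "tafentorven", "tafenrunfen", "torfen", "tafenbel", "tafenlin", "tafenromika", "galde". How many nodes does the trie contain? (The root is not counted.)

Trace insertions, counting only characters that open a new branch:
  "tafentordeso" → 12 new (t, a, f, e, n, t, o, r, d, e, s, o)
  "tafendorvi" → prefix "tafen" already present; 5 new (d, o, r, v, i)
  "tafentorvipa" → prefix "tafentor" already present; 4 new (v, i, p, a)
  "tafenrolu" → prefix "tafen" already present; 4 new (r, o, l, u)
  "karo" → 4 new (k, a, r, o)
  "tafenfenlu" → prefix "tafen" already present; 5 new (f, e, n, l, u)
  "tafenkasar" → prefix "tafen" already present; 5 new (k, a, s, a, r)
  "vitor" → 5 new (v, i, t, o, r)
  "tafende" → prefix "tafend" already present; 1 new (e)
  "tafentorven" → prefix "tafentorv" already present; 2 new (e, n)
  "tafenrunfen" → prefix "tafenr" already present; 5 new (u, n, f, e, n)
  "torfen" → prefix "t" already present; 5 new (o, r, f, e, n)
  "tafenbel" → prefix "tafen" already present; 3 new (b, e, l)
  "tafenlin" → prefix "tafen" already present; 3 new (l, i, n)
  "tafenromika" → prefix "tafenro" already present; 4 new (m, i, k, a)
  "galde" → 5 new (g, a, l, d, e)
Total nodes = 12 + 5 + 4 + 4 + 4 + 5 + 5 + 5 + 1 + 2 + 5 + 5 + 3 + 3 + 4 + 5 = 72

72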